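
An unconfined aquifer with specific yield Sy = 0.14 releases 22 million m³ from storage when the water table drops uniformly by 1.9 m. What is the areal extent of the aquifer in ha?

ΔV = 22 million m³ = 2.2 × 10^7 m³
A = ΔV / (Sy × Δh) = 2.2 × 10^7 / (0.14 × 1.9) = 8.271 × 10^7 m²
A = 8.271 × 10^7 m² = 8271 ha

A ≈ 8270 ha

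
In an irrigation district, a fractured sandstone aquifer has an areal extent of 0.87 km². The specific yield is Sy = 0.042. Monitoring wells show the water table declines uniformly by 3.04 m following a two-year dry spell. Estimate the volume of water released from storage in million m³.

ΔV ≈ 0.111 million m³

A = 0.87 km² = 8.7 × 10^5 m²
ΔV = Sy × A × Δh = 0.042 × 8.7 × 10^5 m² × 3.04 m = 1.111 × 10^5 m³
ΔV = 1.111 × 10^5 m³ = 0.1111 million m³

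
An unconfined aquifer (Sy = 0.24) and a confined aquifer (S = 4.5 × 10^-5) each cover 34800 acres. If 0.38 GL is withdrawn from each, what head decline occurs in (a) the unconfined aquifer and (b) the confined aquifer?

Δh_u ≈ 0.0112 m; Δh_c ≈ 60 m

A = 34800 acres = 1.408 × 10^8 m²
ΔV = 0.38 GL = 3.8 × 10^5 m³
Unconfined: Δh_u = ΔV/(Sy·A) = 3.8 × 10^5/(0.24 × 1.408 × 10^8) = 0.01124 m
Confined: Δh_c = ΔV/(S·A) = 3.8 × 10^5/(4.5 × 10^-5 × 1.408 × 10^8) = 59.96 m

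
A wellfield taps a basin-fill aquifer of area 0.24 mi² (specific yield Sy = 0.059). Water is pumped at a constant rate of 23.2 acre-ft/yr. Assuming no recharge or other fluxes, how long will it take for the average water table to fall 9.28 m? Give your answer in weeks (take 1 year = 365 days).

t ≈ 620 weeks

A = 0.24 mi² = 6.216 × 10^5 m²
ΔV = Sy × A × Δh = 0.059 × 6.216 × 10^5 × 9.28 = 3.403 × 10^5 m³
Q = 23.2 acre-ft/yr = 78.4 m³/d
t = ΔV / Q = 3.403 × 10^5 m³ / 78.4 m³/d = 4341 d
t = 4341 d ≈ 620.1 weeks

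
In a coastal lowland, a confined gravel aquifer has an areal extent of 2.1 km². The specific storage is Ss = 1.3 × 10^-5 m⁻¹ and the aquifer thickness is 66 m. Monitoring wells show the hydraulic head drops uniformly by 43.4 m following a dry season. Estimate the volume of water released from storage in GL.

S = Ss × b = 1.3 × 10^-5 m⁻¹ × 66 m = 8.58 × 10^-4
A = 2.1 km² = 2.1 × 10^6 m²
ΔV = S × A × Δh = 8.58 × 10^-4 × 2.1 × 10^6 m² × 43.4 m = 78200 m³
ΔV = 78200 m³ = 0.0782 GL

ΔV ≈ 0.0782 GL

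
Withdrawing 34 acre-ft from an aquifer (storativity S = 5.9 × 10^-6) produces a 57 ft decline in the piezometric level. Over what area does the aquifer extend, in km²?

A ≈ 409 km²

Δh = 57 ft = 17.37 m
ΔV = 34 acre-ft = 41940 m³
A = ΔV / (S × Δh) = 41940 / (5.9 × 10^-6 × 17.37) = 4.091 × 10^8 m²
A = 4.091 × 10^8 m² = 409.1 km²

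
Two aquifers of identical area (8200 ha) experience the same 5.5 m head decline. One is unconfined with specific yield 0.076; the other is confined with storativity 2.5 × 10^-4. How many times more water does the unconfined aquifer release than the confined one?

A = 8200 ha = 8.2 × 10^7 m²
Unconfined: ΔV_u = Sy × A × Δh = 0.076 × 8.2 × 10^7 × 5.5 = 3.428 × 10^7 m³
Confined: ΔV_c = S × A × Δh = 2.5 × 10^-4 × 8.2 × 10^7 × 5.5 = 1.127 × 10^5 m³
Ratio = ΔV_u / ΔV_c = Sy / S = 0.076 / 2.5 × 10^-4 = 304

ΔV_u / ΔV_c ≈ 304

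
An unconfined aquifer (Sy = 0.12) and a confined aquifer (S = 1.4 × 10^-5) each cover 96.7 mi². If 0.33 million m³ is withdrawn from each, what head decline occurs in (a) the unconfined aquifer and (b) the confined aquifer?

Δh_u ≈ 0.011 m; Δh_c ≈ 94.1 m

A = 96.7 mi² = 2.505 × 10^8 m²
ΔV = 0.33 million m³ = 3.3 × 10^5 m³
Unconfined: Δh_u = ΔV/(Sy·A) = 3.3 × 10^5/(0.12 × 2.505 × 10^8) = 0.01098 m
Confined: Δh_c = ΔV/(S·A) = 3.3 × 10^5/(1.4 × 10^-5 × 2.505 × 10^8) = 94.12 m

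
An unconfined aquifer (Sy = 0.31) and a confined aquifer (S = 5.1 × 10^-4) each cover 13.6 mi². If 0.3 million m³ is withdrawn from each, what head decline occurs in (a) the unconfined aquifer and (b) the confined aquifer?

A = 13.6 mi² = 3.522 × 10^7 m²
ΔV = 0.3 million m³ = 3 × 10^5 m³
Unconfined: Δh_u = ΔV/(Sy·A) = 3 × 10^5/(0.31 × 3.522 × 10^7) = 0.02747 m
Confined: Δh_c = ΔV/(S·A) = 3 × 10^5/(5.1 × 10^-4 × 3.522 × 10^7) = 16.7 m

Δh_u ≈ 0.0275 m; Δh_c ≈ 16.7 m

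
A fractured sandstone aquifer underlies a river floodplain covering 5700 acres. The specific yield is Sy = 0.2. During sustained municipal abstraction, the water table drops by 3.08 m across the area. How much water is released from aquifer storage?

ΔV ≈ 1.42 × 10^7 m³

A = 5700 acres = 2.307 × 10^7 m²
ΔV = Sy × A × Δh = 0.2 × 2.307 × 10^7 m² × 3.08 m = 1.421 × 10^7 m³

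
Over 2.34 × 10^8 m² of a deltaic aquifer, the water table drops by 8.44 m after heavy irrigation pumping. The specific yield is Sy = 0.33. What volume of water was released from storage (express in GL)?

ΔV ≈ 652 GL

ΔV = Sy × A × Δh = 0.33 × 2.34 × 10^8 m² × 8.44 m = 6.517 × 10^8 m³
ΔV = 6.517 × 10^8 m³ = 651.7 GL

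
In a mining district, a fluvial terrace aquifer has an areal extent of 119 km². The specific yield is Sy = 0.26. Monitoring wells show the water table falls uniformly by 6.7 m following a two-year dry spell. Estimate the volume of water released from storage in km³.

A = 119 km² = 1.19 × 10^8 m²
ΔV = Sy × A × Δh = 0.26 × 1.19 × 10^8 m² × 6.7 m = 2.073 × 10^8 m³
ΔV = 2.073 × 10^8 m³ = 0.2073 km³

ΔV ≈ 0.207 km³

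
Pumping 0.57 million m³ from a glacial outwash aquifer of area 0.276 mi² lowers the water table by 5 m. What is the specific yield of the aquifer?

A = 0.276 mi² = 7.148 × 10^5 m²
ΔV = 0.57 million m³ = 5.7 × 10^5 m³
Sy = ΔV / (A × Δh) = 5.7 × 10^5 m³ / (7.148 × 10^5 m² × 5 m) = 0.1595

Sy ≈ 0.16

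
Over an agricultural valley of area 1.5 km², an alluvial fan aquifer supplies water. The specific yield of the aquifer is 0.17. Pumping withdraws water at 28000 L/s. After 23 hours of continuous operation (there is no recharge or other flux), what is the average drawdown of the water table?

A = 1.5 km² = 1.5 × 10^6 m²
Q = 28000 L/s = 2.419 × 10^6 m³/d
t = 23 hours = 0.9583 d
ΔV = Q × t = 2.419 × 10^6 m³/d × 0.9583 d = 2.318 × 10^6 m³
Δh = ΔV / (Sy × A) = 2.318 × 10^6 / (0.17 × 1.5 × 10^6) = 9.092 m

Δh ≈ 9.09 m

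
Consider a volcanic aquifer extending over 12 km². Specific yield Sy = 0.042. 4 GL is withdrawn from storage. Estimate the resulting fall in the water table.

Δh ≈ 7.94 m

A = 12 km² = 1.2 × 10^7 m²
ΔV = 4 GL = 4 × 10^6 m³
Δh = ΔV / (Sy × A) = 4 × 10^6 m³ / (0.042 × 1.2 × 10^7 m²) = 7.937 m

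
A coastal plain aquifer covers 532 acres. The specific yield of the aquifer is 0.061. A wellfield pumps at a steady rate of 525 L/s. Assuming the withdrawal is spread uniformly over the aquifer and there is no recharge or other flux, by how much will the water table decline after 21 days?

A = 532 acres = 2.153 × 10^6 m²
Q = 525 L/s = 45360 m³/d
ΔV = Q × t = 45360 m³/d × 21 d = 9.526 × 10^5 m³
Δh = ΔV / (Sy × A) = 9.526 × 10^5 / (0.061 × 2.153 × 10^6) = 7.253 m

Δh ≈ 7.25 m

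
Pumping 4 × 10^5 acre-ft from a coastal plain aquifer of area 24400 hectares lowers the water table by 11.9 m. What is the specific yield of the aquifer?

Sy ≈ 0.17

A = 24400 hectares = 2.44 × 10^8 m²
ΔV = 4 × 10^5 acre-ft = 4.934 × 10^8 m³
Sy = ΔV / (A × Δh) = 4.934 × 10^8 m³ / (2.44 × 10^8 m² × 11.9 m) = 0.1699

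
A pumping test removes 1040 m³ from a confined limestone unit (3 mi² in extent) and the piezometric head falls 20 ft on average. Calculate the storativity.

S ≈ 2.2 × 10^-5

A = 3 mi² = 7.77 × 10^6 m²
Δh = 20 ft = 6.096 m
S = ΔV / (A × Δh) = 1040 m³ / (7.77 × 10^6 m² × 6.096 m) = 2.196 × 10^-5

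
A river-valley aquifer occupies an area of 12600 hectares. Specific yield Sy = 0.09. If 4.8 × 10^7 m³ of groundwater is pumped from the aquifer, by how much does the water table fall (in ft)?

A = 12600 hectares = 1.26 × 10^8 m²
Δh = ΔV / (Sy × A) = 4.8 × 10^7 m³ / (0.09 × 1.26 × 10^8 m²) = 4.233 m
Δh = 4.233 m = 13.89 ft

Δh ≈ 13.9 ft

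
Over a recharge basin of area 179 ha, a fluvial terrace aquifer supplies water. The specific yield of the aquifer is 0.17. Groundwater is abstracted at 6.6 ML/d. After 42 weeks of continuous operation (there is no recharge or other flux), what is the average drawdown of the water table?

A = 179 ha = 1.79 × 10^6 m²
Q = 6.6 ML/d = 6600 m³/d
t = 42 weeks = 294 d
ΔV = Q × t = 6600 m³/d × 294 d = 1.94 × 10^6 m³
Δh = ΔV / (Sy × A) = 1.94 × 10^6 / (0.17 × 1.79 × 10^6) = 6.377 m

Δh ≈ 6.38 m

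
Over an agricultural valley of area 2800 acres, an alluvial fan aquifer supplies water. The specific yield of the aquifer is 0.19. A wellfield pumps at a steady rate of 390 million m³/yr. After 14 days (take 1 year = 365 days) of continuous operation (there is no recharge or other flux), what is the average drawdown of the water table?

Δh ≈ 6.95 m

A = 2800 acres = 1.133 × 10^7 m²
Q = 390 million m³/yr = 1.068 × 10^6 m³/d
ΔV = Q × t = 1.068 × 10^6 m³/d × 14 d = 1.496 × 10^7 m³
Δh = ΔV / (Sy × A) = 1.496 × 10^7 / (0.19 × 1.133 × 10^7) = 6.948 m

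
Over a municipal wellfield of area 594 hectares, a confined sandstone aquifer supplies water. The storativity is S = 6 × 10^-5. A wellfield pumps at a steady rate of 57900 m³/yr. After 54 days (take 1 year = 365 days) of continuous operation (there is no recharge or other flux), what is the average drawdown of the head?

A = 594 hectares = 5.94 × 10^6 m²
Q = 57900 m³/yr = 158.6 m³/d
ΔV = Q × t = 158.6 m³/d × 54 d = 8566 m³
Δh = ΔV / (S × A) = 8566 / (6 × 10^-5 × 5.94 × 10^6) = 24.03 m

Δh ≈ 24 m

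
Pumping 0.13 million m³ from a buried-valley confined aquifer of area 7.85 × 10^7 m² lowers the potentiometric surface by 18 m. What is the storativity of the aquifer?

S ≈ 9.2 × 10^-5

ΔV = 0.13 million m³ = 1.3 × 10^5 m³
S = ΔV / (A × Δh) = 1.3 × 10^5 m³ / (7.85 × 10^7 m² × 18 m) = 9.2 × 10^-5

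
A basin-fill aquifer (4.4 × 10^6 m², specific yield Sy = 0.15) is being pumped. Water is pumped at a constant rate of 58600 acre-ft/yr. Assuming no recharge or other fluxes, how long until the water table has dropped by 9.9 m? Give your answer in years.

t ≈ 0.0904 years

ΔV = Sy × A × Δh = 0.15 × 4.4 × 10^6 × 9.9 = 6.534 × 10^6 m³
Q = 58600 acre-ft/yr = 1.98 × 10^5 m³/d
t = ΔV / Q = 6.534 × 10^6 m³ / 1.98 × 10^5 m³/d = 32.99 d
t = 32.99 d ≈ 0.0904 years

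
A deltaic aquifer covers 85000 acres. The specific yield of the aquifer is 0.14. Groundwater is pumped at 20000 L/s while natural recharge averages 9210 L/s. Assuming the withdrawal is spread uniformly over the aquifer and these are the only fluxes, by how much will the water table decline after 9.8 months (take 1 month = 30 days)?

A = 85000 acres = 3.44 × 10^8 m²
Net abstraction = 20000 − 9210 = 10790 L/s
Q_net = 10790 L/s = 9.323 × 10^5 m³/d
t = 9.8 months = 294 d
ΔV = Q × t = 9.323 × 10^5 m³/d × 294 d = 2.741 × 10^8 m³
Δh = ΔV / (Sy × A) = 2.741 × 10^8 / (0.14 × 3.44 × 10^8) = 5.691 m

Δh ≈ 5.69 m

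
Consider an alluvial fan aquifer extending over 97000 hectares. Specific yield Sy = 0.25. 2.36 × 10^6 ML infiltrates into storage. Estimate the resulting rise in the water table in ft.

Δh ≈ 31.9 ft

A = 97000 hectares = 9.7 × 10^8 m²
ΔV = 2.36 × 10^6 ML = 2.36 × 10^9 m³
Δh = ΔV / (Sy × A) = 2.36 × 10^9 m³ / (0.25 × 9.7 × 10^8 m²) = 9.732 m
Δh = 9.732 m = 31.93 ft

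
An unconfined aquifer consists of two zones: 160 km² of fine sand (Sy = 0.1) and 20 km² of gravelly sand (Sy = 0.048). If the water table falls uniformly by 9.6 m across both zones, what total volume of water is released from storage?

A₁ = 160 km² = 1.6 × 10^8 m²; A₂ = 20 km² = 2 × 10^7 m²
ΔV₁ = 0.1 × 1.6 × 10^8 × 9.6 = 1.536 × 10^8 m³
ΔV₂ = 0.048 × 2 × 10^7 × 9.6 = 9.216 × 10^6 m³
ΔV = ΔV₁ + ΔV₂ = 1.628 × 10^8 m³

ΔV ≈ 1.63 × 10^8 m³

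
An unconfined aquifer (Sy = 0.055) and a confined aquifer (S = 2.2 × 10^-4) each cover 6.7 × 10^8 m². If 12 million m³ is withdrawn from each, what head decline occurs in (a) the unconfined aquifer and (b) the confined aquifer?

Δh_u ≈ 0.326 m; Δh_c ≈ 81.4 m

ΔV = 12 million m³ = 1.2 × 10^7 m³
Unconfined: Δh_u = ΔV/(Sy·A) = 1.2 × 10^7/(0.055 × 6.7 × 10^8) = 0.3256 m
Confined: Δh_c = ΔV/(S·A) = 1.2 × 10^7/(2.2 × 10^-4 × 6.7 × 10^8) = 81.41 m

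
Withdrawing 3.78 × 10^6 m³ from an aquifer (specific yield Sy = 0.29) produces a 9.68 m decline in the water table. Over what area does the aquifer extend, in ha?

A = ΔV / (Sy × Δh) = 3.78 × 10^6 / (0.29 × 9.68) = 1.347 × 10^6 m²
A = 1.347 × 10^6 m² = 134.7 ha

A ≈ 135 ha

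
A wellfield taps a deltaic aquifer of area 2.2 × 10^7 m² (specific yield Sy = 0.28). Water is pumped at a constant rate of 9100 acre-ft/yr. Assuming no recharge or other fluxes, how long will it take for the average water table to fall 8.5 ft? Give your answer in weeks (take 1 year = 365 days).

t ≈ 74.1 weeks

Δh = 8.5 ft = 2.591 m
ΔV = Sy × A × Δh = 0.28 × 2.2 × 10^7 × 2.591 = 1.596 × 10^7 m³
Q = 9100 acre-ft/yr = 30750 m³/d
t = ΔV / Q = 1.596 × 10^7 m³ / 30750 m³/d = 519 d
t = 519 d ≈ 74.14 weeks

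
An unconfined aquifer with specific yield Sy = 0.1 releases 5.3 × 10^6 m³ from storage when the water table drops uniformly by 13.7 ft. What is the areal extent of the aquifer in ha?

Δh = 13.7 ft = 4.176 m
A = ΔV / (Sy × Δh) = 5.3 × 10^6 / (0.1 × 4.176) = 1.269 × 10^7 m²
A = 1.269 × 10^7 m² = 1269 ha

A ≈ 1270 ha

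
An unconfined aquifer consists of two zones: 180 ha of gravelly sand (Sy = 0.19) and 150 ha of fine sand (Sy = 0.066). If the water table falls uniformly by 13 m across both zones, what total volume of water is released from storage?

A₁ = 180 ha = 1.8 × 10^6 m²; A₂ = 150 ha = 1.5 × 10^6 m²
ΔV₁ = 0.19 × 1.8 × 10^6 × 13 = 4.446 × 10^6 m³
ΔV₂ = 0.066 × 1.5 × 10^6 × 13 = 1.287 × 10^6 m³
ΔV = ΔV₁ + ΔV₂ = 5.733 × 10^6 m³

ΔV ≈ 5.73 × 10^6 m³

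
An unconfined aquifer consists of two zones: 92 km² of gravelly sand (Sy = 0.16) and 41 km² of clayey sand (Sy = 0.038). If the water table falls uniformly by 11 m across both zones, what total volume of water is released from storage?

A₁ = 92 km² = 9.2 × 10^7 m²; A₂ = 41 km² = 4.1 × 10^7 m²
ΔV₁ = 0.16 × 9.2 × 10^7 × 11 = 1.619 × 10^8 m³
ΔV₂ = 0.038 × 4.1 × 10^7 × 11 = 1.714 × 10^7 m³
ΔV = ΔV₁ + ΔV₂ = 1.791 × 10^8 m³

ΔV ≈ 1.79 × 10^8 m³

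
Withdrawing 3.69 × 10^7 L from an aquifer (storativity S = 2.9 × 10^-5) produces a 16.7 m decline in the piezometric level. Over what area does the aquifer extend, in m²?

ΔV = 3.69 × 10^7 L = 36900 m³
A = ΔV / (S × Δh) = 36900 / (2.9 × 10^-5 × 16.7) = 7.619 × 10^7 m²

A ≈ 7.62 × 10^7 m²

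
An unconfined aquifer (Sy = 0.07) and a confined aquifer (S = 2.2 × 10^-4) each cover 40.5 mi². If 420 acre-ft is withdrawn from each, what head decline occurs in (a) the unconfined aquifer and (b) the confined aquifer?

A = 40.5 mi² = 1.049 × 10^8 m²
ΔV = 420 acre-ft = 5.181 × 10^5 m³
Unconfined: Δh_u = ΔV/(Sy·A) = 5.181 × 10^5/(0.07 × 1.049 × 10^8) = 0.07056 m
Confined: Δh_c = ΔV/(S·A) = 5.181 × 10^5/(2.2 × 10^-4 × 1.049 × 10^8) = 22.45 m

Δh_u ≈ 0.0706 m; Δh_c ≈ 22.4 m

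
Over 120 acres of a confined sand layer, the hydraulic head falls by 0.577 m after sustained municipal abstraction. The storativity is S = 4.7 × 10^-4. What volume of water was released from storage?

ΔV ≈ 132 m³

A = 120 acres = 4.856 × 10^5 m²
ΔV = S × A × Δh = 4.7 × 10^-4 × 4.856 × 10^5 m² × 0.577 m = 131.7 m³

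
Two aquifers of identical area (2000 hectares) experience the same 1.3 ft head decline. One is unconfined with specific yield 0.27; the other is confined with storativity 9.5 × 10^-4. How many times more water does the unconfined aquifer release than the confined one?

ΔV_u / ΔV_c ≈ 284

A = 2000 hectares = 2 × 10^7 m²
Δh = 1.3 ft = 0.3962 m
Unconfined: ΔV_u = Sy × A × Δh = 0.27 × 2 × 10^7 × 0.3962 = 2.14 × 10^6 m³
Confined: ΔV_c = S × A × Δh = 9.5 × 10^-4 × 2 × 10^7 × 0.3962 = 7529 m³
Ratio = ΔV_u / ΔV_c = Sy / S = 0.27 / 9.5 × 10^-4 = 284.2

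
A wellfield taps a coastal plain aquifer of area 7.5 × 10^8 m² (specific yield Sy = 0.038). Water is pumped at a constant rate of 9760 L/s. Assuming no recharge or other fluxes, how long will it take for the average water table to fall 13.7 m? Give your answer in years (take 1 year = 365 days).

ΔV = Sy × A × Δh = 0.038 × 7.5 × 10^8 × 13.7 = 3.905 × 10^8 m³
Q = 9760 L/s = 8.433 × 10^5 m³/d
t = ΔV / Q = 3.905 × 10^8 m³ / 8.433 × 10^5 m³/d = 463 d
t = 463 d ≈ 1.269 years

t ≈ 1.27 years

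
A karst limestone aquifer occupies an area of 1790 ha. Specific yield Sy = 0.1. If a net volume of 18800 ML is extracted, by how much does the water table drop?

Δh ≈ 10.5 m

A = 1790 ha = 1.79 × 10^7 m²
ΔV = 18800 ML = 1.88 × 10^7 m³
Δh = ΔV / (Sy × A) = 1.88 × 10^7 m³ / (0.1 × 1.79 × 10^7 m²) = 10.5 m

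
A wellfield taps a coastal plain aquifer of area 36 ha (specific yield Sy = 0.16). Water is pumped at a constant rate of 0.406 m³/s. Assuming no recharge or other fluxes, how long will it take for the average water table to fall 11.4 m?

A = 36 ha = 3.6 × 10^5 m²
ΔV = Sy × A × Δh = 0.16 × 3.6 × 10^5 × 11.4 = 6.566 × 10^5 m³
Q = 0.406 m³/s = 35080 m³/d
t = ΔV / Q = 6.566 × 10^5 m³ / 35080 m³/d = 18.72 d

t ≈ 18.7 days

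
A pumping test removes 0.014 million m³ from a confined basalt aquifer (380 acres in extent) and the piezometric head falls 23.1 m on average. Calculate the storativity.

A = 380 acres = 1.538 × 10^6 m²
ΔV = 0.014 million m³ = 14000 m³
S = ΔV / (A × Δh) = 14000 m³ / (1.538 × 10^6 m² × 23.1 m) = 3.941 × 10^-4

S ≈ 3.9 × 10^-4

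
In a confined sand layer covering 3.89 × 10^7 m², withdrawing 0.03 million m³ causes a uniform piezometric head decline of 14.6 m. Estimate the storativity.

ΔV = 0.03 million m³ = 30000 m³
S = ΔV / (A × Δh) = 30000 m³ / (3.89 × 10^7 m² × 14.6 m) = 5.282 × 10^-5

S ≈ 5.3 × 10^-5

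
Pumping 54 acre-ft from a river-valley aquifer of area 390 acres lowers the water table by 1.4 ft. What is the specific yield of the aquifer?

Sy ≈ 0.099

A = 390 acres = 1.578 × 10^6 m²
Δh = 1.4 ft = 0.4267 m
ΔV = 54 acre-ft = 66610 m³
Sy = ΔV / (A × Δh) = 66610 m³ / (1.578 × 10^6 m² × 0.4267 m) = 0.0989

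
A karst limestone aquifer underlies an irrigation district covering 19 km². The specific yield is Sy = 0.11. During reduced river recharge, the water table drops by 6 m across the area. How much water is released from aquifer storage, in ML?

A = 19 km² = 1.9 × 10^7 m²
ΔV = Sy × A × Δh = 0.11 × 1.9 × 10^7 m² × 6 m = 1.254 × 10^7 m³
ΔV = 1.254 × 10^7 m³ = 12540 ML

ΔV ≈ 12500 ML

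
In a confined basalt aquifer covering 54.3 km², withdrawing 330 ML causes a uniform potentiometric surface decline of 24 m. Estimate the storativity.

A = 54.3 km² = 5.43 × 10^7 m²
ΔV = 330 ML = 3.3 × 10^5 m³
S = ΔV / (A × Δh) = 3.3 × 10^5 m³ / (5.43 × 10^7 m² × 24 m) = 2.532 × 10^-4

S ≈ 2.5 × 10^-4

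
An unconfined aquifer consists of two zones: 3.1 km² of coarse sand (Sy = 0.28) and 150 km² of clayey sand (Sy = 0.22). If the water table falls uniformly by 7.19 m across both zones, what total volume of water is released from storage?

ΔV ≈ 2.44 × 10^8 m³

A₁ = 3.1 km² = 3.1 × 10^6 m²; A₂ = 150 km² = 1.5 × 10^8 m²
ΔV₁ = 0.28 × 3.1 × 10^6 × 7.19 = 6.241 × 10^6 m³
ΔV₂ = 0.22 × 1.5 × 10^8 × 7.19 = 2.373 × 10^8 m³
ΔV = ΔV₁ + ΔV₂ = 2.435 × 10^8 m³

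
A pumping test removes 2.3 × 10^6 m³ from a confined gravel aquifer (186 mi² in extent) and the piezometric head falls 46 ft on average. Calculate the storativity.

A = 186 mi² = 4.817 × 10^8 m²
Δh = 46 ft = 14.02 m
S = ΔV / (A × Δh) = 2.3 × 10^6 m³ / (4.817 × 10^8 m² × 14.02 m) = 3.405 × 10^-4

S ≈ 3.4 × 10^-4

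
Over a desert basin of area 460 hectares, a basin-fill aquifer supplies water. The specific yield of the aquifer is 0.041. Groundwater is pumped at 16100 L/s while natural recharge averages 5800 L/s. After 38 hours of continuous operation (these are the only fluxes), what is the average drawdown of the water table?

Δh ≈ 7.47 m

A = 460 hectares = 4.6 × 10^6 m²
Net abstraction = 16100 − 5800 = 10300 L/s
Q_net = 10300 L/s = 8.899 × 10^5 m³/d
t = 38 hours = 1.583 d
ΔV = Q × t = 8.899 × 10^5 m³/d × 1.583 d = 1.409 × 10^6 m³
Δh = ΔV / (Sy × A) = 1.409 × 10^6 / (0.041 × 4.6 × 10^6) = 7.471 m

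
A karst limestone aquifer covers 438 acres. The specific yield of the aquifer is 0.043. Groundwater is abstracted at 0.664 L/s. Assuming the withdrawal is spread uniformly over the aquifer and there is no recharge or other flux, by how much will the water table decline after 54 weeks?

A = 438 acres = 1.773 × 10^6 m²
Q = 0.664 L/s = 57.37 m³/d
t = 54 weeks = 378 d
ΔV = Q × t = 57.37 m³/d × 378 d = 21690 m³
Δh = ΔV / (Sy × A) = 21690 / (0.043 × 1.773 × 10^6) = 0.2845 m

Δh ≈ 0.285 m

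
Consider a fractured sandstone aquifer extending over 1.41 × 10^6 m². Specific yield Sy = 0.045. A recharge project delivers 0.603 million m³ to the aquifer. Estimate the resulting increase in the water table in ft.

Δh ≈ 31.2 ft

ΔV = 0.603 million m³ = 6.03 × 10^5 m³
Δh = ΔV / (Sy × A) = 6.03 × 10^5 m³ / (0.045 × 1.41 × 10^6 m²) = 9.504 m
Δh = 9.504 m = 31.18 ft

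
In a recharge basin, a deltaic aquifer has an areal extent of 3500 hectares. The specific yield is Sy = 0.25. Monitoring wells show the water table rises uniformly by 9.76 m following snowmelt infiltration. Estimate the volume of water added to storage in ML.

A = 3500 hectares = 3.5 × 10^7 m²
ΔV = Sy × A × Δh = 0.25 × 3.5 × 10^7 m² × 9.76 m = 8.54 × 10^7 m³
ΔV = 8.54 × 10^7 m³ = 85400 ML

ΔV ≈ 85400 ML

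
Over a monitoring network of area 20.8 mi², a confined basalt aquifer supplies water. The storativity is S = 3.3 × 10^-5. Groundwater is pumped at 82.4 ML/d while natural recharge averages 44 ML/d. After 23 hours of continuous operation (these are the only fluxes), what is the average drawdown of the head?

A = 20.8 mi² = 5.387 × 10^7 m²
Net abstraction = 82.4 − 44 = 38.4 ML/d
Q_net = 38.4 ML/d = 38400 m³/d
t = 23 hours = 0.9583 d
ΔV = Q × t = 38400 m³/d × 0.9583 d = 36800 m³
Δh = ΔV / (S × A) = 36800 / (3.3 × 10^-5 × 5.387 × 10^7) = 20.7 m

Δh ≈ 20.7 m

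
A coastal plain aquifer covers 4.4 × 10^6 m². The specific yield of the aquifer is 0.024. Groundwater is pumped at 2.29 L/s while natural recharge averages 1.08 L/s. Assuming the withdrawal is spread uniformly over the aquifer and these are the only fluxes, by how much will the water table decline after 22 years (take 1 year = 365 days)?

Δh ≈ 7.95 m

Net abstraction = 2.29 − 1.08 = 1.21 L/s
Q_net = 1.21 L/s = 104.5 m³/d
t = 22 years = 8030 d
ΔV = Q × t = 104.5 m³/d × 8030 d = 8.395 × 10^5 m³
Δh = ΔV / (Sy × A) = 8.395 × 10^5 / (0.024 × 4.4 × 10^6) = 7.95 m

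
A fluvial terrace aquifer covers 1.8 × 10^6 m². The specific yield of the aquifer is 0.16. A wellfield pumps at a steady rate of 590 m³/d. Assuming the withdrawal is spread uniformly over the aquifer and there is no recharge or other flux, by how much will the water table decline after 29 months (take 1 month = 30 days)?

Δh ≈ 1.78 m

t = 29 months = 870 d
ΔV = Q × t = 590 m³/d × 870 d = 5.133 × 10^5 m³
Δh = ΔV / (Sy × A) = 5.133 × 10^5 / (0.16 × 1.8 × 10^6) = 1.782 m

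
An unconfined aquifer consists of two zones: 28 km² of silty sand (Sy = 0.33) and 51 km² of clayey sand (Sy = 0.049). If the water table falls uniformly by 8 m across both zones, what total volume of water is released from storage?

ΔV ≈ 9.39 × 10^7 m³

A₁ = 28 km² = 2.8 × 10^7 m²; A₂ = 51 km² = 5.1 × 10^7 m²
ΔV₁ = 0.33 × 2.8 × 10^7 × 8 = 7.392 × 10^7 m³
ΔV₂ = 0.049 × 5.1 × 10^7 × 8 = 1.999 × 10^7 m³
ΔV = ΔV₁ + ΔV₂ = 9.391 × 10^7 m³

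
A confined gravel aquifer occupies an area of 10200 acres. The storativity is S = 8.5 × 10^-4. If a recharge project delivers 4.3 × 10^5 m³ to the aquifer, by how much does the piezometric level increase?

A = 10200 acres = 4.128 × 10^7 m²
Δh = ΔV / (S × A) = 4.3 × 10^5 m³ / (8.5 × 10^-4 × 4.128 × 10^7 m²) = 12.26 m

Δh ≈ 12.3 m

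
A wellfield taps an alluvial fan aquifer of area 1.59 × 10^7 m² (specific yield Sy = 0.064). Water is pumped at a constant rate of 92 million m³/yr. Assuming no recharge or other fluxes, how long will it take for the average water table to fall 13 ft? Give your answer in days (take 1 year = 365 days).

Δh = 13 ft = 3.962 m
ΔV = Sy × A × Δh = 0.064 × 1.59 × 10^7 × 3.962 = 4.032 × 10^6 m³
Q = 92 million m³/yr = 2.521 × 10^5 m³/d
t = ΔV / Q = 4.032 × 10^6 m³ / 2.521 × 10^5 m³/d = 16 d

t ≈ 16 days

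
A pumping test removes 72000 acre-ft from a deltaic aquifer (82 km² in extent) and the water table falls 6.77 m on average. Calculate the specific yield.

A = 82 km² = 8.2 × 10^7 m²
ΔV = 72000 acre-ft = 8.881 × 10^7 m³
Sy = ΔV / (A × Δh) = 8.881 × 10^7 m³ / (8.2 × 10^7 m² × 6.77 m) = 0.16

Sy ≈ 0.16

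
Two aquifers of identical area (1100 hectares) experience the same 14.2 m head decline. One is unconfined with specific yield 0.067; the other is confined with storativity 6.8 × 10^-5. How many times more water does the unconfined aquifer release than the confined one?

A = 1100 hectares = 1.1 × 10^7 m²
Unconfined: ΔV_u = Sy × A × Δh = 0.067 × 1.1 × 10^7 × 14.2 = 1.047 × 10^7 m³
Confined: ΔV_c = S × A × Δh = 6.8 × 10^-5 × 1.1 × 10^7 × 14.2 = 10620 m³
Ratio = ΔV_u / ΔV_c = Sy / S = 0.067 / 6.8 × 10^-5 = 985.3

ΔV_u / ΔV_c ≈ 985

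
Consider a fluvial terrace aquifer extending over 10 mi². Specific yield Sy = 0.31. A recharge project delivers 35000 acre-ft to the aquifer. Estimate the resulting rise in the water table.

A = 10 mi² = 2.59 × 10^7 m²
ΔV = 35000 acre-ft = 4.317 × 10^7 m³
Δh = ΔV / (Sy × A) = 4.317 × 10^7 m³ / (0.31 × 2.59 × 10^7 m²) = 5.377 m

Δh ≈ 5.38 m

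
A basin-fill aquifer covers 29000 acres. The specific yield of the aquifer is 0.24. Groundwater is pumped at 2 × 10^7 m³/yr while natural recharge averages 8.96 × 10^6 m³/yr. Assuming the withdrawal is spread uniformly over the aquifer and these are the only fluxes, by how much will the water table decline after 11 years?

Δh ≈ 4.31 m

A = 29000 acres = 1.174 × 10^8 m²
Net abstraction = 2 × 10^7 − 8.96 × 10^6 = 1.104 × 10^7 m³/yr
Q_net = 1.104 × 10^7 m³/yr = 30250 m³/d
t = 11 years = 4015 d
ΔV = Q × t = 30250 m³/d × 4015 d = 1.214 × 10^8 m³
Δh = ΔV / (Sy × A) = 1.214 × 10^8 / (0.24 × 1.174 × 10^8) = 4.312 m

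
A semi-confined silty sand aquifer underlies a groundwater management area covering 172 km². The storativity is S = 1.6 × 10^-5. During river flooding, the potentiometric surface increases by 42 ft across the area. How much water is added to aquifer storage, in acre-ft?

ΔV ≈ 28.6 acre-ft

A = 172 km² = 1.72 × 10^8 m²
Δh = 42 ft = 12.8 m
ΔV = S × A × Δh = 1.6 × 10^-5 × 1.72 × 10^8 m² × 12.8 m = 35230 m³
ΔV = 35230 m³ = 28.56 acre-ft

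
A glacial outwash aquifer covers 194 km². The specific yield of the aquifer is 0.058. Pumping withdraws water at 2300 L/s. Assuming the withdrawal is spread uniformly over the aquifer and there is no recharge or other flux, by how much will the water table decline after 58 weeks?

Δh ≈ 7.17 m

A = 194 km² = 1.94 × 10^8 m²
Q = 2300 L/s = 1.987 × 10^5 m³/d
t = 58 weeks = 406 d
ΔV = Q × t = 1.987 × 10^5 m³/d × 406 d = 8.068 × 10^7 m³
Δh = ΔV / (Sy × A) = 8.068 × 10^7 / (0.058 × 1.94 × 10^8) = 7.17 m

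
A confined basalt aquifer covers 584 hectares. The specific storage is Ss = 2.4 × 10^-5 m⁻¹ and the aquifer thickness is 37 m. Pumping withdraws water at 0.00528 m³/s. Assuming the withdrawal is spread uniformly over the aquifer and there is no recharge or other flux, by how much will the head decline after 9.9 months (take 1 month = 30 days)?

S = Ss × b = 2.4 × 10^-5 m⁻¹ × 37 m = 8.88 × 10^-4
A = 584 hectares = 5.84 × 10^6 m²
Q = 0.00528 m³/s = 456.2 m³/d
t = 9.9 months = 297 d
ΔV = Q × t = 456.2 m³/d × 297 d = 1.355 × 10^5 m³
Δh = ΔV / (S × A) = 1.355 × 10^5 / (8.88 × 10^-4 × 5.84 × 10^6) = 26.13 m

Δh ≈ 26.1 m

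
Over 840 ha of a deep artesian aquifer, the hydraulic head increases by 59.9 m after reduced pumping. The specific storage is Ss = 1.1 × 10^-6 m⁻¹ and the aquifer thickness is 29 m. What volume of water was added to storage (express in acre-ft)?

S = Ss × b = 1.1 × 10^-6 m⁻¹ × 29 m = 3.19 × 10^-5
A = 840 ha = 8.4 × 10^6 m²
ΔV = S × A × Δh = 3.19 × 10^-5 × 8.4 × 10^6 m² × 59.9 m = 16050 m³
ΔV = 16050 m³ = 13.01 acre-ft

ΔV ≈ 13 acre-ft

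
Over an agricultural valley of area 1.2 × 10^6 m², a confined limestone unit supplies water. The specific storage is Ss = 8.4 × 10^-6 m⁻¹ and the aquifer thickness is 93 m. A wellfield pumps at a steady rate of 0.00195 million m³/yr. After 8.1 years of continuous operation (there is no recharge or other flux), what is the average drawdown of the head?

Δh ≈ 16.8 m

S = Ss × b = 8.4 × 10^-6 m⁻¹ × 93 m = 7.812 × 10^-4
Q = 0.00195 million m³/yr = 5.342 m³/d
t = 8.1 years = 2956 d
ΔV = Q × t = 5.342 m³/d × 2956 d = 15790 m³
Δh = ΔV / (S × A) = 15790 / (7.812 × 10^-4 × 1.2 × 10^6) = 16.85 m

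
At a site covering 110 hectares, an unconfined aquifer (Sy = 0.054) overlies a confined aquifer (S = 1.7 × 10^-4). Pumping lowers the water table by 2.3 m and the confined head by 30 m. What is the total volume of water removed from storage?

ΔV ≈ 1.42 × 10^5 m³

A = 110 hectares = 1.1 × 10^6 m²
Unconfined: ΔV_u = Sy × A × Δh_u = 0.054 × 1.1 × 10^6 × 2.3 = 1.366 × 10^5 m³
Confined: ΔV_c = S × A × Δh_c = 1.7 × 10^-4 × 1.1 × 10^6 × 30 = 5610 m³
Total ΔV = 1.366 × 10^5 + 5610 = 1.422 × 10^5 m³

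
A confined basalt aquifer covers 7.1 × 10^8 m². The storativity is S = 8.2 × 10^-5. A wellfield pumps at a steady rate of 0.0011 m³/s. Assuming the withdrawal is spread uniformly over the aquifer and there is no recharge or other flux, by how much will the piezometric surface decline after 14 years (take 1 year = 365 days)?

Q = 0.0011 m³/s = 95.04 m³/d
t = 14 years = 5110 d
ΔV = Q × t = 95.04 m³/d × 5110 d = 4.857 × 10^5 m³
Δh = ΔV / (S × A) = 4.857 × 10^5 / (8.2 × 10^-5 × 7.1 × 10^8) = 8.342 m

Δh ≈ 8.34 m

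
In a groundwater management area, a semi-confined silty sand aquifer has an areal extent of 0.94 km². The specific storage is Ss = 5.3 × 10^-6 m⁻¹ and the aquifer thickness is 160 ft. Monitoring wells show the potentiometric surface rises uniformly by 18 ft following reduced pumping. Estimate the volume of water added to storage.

ΔV ≈ 1330 m³

b = 160 ft = 48.77 m
S = Ss × b = 5.3 × 10^-6 m⁻¹ × 48.77 m = 2.585 × 10^-4
A = 0.94 km² = 9.4 × 10^5 m²
Δh = 18 ft = 5.486 m
ΔV = S × A × Δh = 2.585 × 10^-4 × 9.4 × 10^5 m² × 5.486 m = 1333 m³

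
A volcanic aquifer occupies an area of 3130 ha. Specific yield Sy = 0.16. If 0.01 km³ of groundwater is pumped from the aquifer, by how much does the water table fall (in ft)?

A = 3130 ha = 3.13 × 10^7 m²
ΔV = 0.01 km³ = 1 × 10^7 m³
Δh = ΔV / (Sy × A) = 1 × 10^7 m³ / (0.16 × 3.13 × 10^7 m²) = 1.997 m
Δh = 1.997 m = 6.551 ft

Δh ≈ 6.55 ft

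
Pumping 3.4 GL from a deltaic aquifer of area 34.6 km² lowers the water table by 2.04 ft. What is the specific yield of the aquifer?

A = 34.6 km² = 3.46 × 10^7 m²
Δh = 2.04 ft = 0.6218 m
ΔV = 3.4 GL = 3.4 × 10^6 m³
Sy = ΔV / (A × Δh) = 3.4 × 10^6 m³ / (3.46 × 10^7 m² × 0.6218 m) = 0.158

Sy ≈ 0.16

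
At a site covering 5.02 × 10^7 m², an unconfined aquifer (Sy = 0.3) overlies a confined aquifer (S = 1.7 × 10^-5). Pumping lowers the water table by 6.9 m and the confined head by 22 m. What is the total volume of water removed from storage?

ΔV ≈ 1.04 × 10^8 m³

Unconfined: ΔV_u = Sy × A × Δh_u = 0.3 × 5.02 × 10^7 × 6.9 = 1.039 × 10^8 m³
Confined: ΔV_c = S × A × Δh_c = 1.7 × 10^-5 × 5.02 × 10^7 × 22 = 18770 m³
Total ΔV = 1.039 × 10^8 + 18770 = 1.039 × 10^8 m³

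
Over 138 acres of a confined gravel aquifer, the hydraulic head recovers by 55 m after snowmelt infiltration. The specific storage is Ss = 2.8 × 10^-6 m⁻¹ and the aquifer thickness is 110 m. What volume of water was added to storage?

ΔV ≈ 9460 m³

S = Ss × b = 2.8 × 10^-6 m⁻¹ × 110 m = 3.08 × 10^-4
A = 138 acres = 5.585 × 10^5 m²
ΔV = S × A × Δh = 3.08 × 10^-4 × 5.585 × 10^5 m² × 55 m = 9460 m³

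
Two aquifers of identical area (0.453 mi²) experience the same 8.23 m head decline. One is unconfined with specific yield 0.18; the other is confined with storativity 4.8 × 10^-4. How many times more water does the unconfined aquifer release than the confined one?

ΔV_u / ΔV_c ≈ 375

A = 0.453 mi² = 1.173 × 10^6 m²
Unconfined: ΔV_u = Sy × A × Δh = 0.18 × 1.173 × 10^6 × 8.23 = 1.738 × 10^6 m³
Confined: ΔV_c = S × A × Δh = 4.8 × 10^-4 × 1.173 × 10^6 × 8.23 = 4635 m³
Ratio = ΔV_u / ΔV_c = Sy / S = 0.18 / 4.8 × 10^-4 = 375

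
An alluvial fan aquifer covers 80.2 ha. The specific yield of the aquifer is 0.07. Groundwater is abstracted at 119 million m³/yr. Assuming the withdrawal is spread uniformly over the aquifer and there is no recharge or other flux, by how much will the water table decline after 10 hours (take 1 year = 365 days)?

Δh ≈ 2.42 m

A = 80.2 ha = 8.02 × 10^5 m²
Q = 119 million m³/yr = 3.26 × 10^5 m³/d
t = 10 hours = 0.4167 d
ΔV = Q × t = 3.26 × 10^5 m³/d × 0.4167 d = 1.358 × 10^5 m³
Δh = ΔV / (Sy × A) = 1.358 × 10^5 / (0.07 × 8.02 × 10^5) = 2.42 m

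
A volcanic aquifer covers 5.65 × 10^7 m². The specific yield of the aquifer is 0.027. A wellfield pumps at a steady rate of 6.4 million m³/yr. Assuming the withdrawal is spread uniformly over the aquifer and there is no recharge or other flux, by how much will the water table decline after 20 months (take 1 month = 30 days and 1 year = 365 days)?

Δh ≈ 6.9 m

Q = 6.4 million m³/yr = 17530 m³/d
t = 20 months = 600 d
ΔV = Q × t = 17530 m³/d × 600 d = 1.052 × 10^7 m³
Δh = ΔV / (Sy × A) = 1.052 × 10^7 / (0.027 × 5.65 × 10^7) = 6.896 m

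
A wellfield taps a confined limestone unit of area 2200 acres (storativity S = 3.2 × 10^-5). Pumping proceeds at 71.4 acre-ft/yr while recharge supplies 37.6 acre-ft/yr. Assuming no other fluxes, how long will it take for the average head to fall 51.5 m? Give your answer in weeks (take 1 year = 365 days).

A = 2200 acres = 8.903 × 10^6 m²
ΔV = S × A × Δh = 3.2 × 10^-5 × 8.903 × 10^6 × 51.5 = 14670 m³
Net withdrawal = 71.4 − 37.6 = 33.8 acre-ft/yr = 114.2 m³/d
t = ΔV / Q = 14670 m³ / 114.2 m³/d = 128.5 d
t = 128.5 d ≈ 18.35 weeks

t ≈ 18.4 weeks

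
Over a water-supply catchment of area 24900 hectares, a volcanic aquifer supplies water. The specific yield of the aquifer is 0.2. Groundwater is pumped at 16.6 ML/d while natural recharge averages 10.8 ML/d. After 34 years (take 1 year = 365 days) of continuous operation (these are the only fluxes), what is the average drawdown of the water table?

Δh ≈ 1.45 m

A = 24900 hectares = 2.49 × 10^8 m²
Net abstraction = 16.6 − 10.8 = 5.8 ML/d
Q_net = 5.8 ML/d = 5800 m³/d
t = 34 years = 12410 d
ΔV = Q × t = 5800 m³/d × 12410 d = 7.198 × 10^7 m³
Δh = ΔV / (Sy × A) = 7.198 × 10^7 / (0.2 × 2.49 × 10^8) = 1.445 m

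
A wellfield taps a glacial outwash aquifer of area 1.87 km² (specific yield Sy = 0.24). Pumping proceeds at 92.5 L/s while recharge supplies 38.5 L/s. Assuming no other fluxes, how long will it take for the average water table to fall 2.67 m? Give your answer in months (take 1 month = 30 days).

t ≈ 8.56 months

A = 1.87 km² = 1.87 × 10^6 m²
ΔV = Sy × A × Δh = 0.24 × 1.87 × 10^6 × 2.67 = 1.198 × 10^6 m³
Net withdrawal = 92.5 − 38.5 = 54 L/s = 4666 m³/d
t = ΔV / Q = 1.198 × 10^6 m³ / 4666 m³/d = 256.8 d
t = 256.8 d ≈ 8.561 months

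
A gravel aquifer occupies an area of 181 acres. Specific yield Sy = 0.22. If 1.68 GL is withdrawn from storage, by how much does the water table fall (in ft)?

A = 181 acres = 7.325 × 10^5 m²
ΔV = 1.68 GL = 1.68 × 10^6 m³
Δh = ΔV / (Sy × A) = 1.68 × 10^6 m³ / (0.22 × 7.325 × 10^5 m²) = 10.43 m
Δh = 10.43 m = 34.2 ft

Δh ≈ 34.2 ft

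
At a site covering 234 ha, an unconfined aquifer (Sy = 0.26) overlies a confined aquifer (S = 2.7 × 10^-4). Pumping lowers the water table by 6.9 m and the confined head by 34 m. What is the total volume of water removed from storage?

ΔV ≈ 4.22 × 10^6 m³

A = 234 ha = 2.34 × 10^6 m²
Unconfined: ΔV_u = Sy × A × Δh_u = 0.26 × 2.34 × 10^6 × 6.9 = 4.198 × 10^6 m³
Confined: ΔV_c = S × A × Δh_c = 2.7 × 10^-4 × 2.34 × 10^6 × 34 = 21480 m³
Total ΔV = 4.198 × 10^6 + 21480 = 4.219 × 10^6 m³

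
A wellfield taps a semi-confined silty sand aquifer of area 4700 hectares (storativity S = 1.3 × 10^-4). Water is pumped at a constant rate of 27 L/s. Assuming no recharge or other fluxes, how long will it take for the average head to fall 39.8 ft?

t ≈ 31.8 days

A = 4700 hectares = 4.7 × 10^7 m²
Δh = 39.8 ft = 12.13 m
ΔV = S × A × Δh = 1.3 × 10^-4 × 4.7 × 10^7 × 12.13 = 74120 m³
Q = 27 L/s = 2333 m³/d
t = ΔV / Q = 74120 m³ / 2333 m³/d = 31.77 d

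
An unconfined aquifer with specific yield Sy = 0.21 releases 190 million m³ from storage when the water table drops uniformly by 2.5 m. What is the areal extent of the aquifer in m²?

ΔV = 190 million m³ = 1.9 × 10^8 m³
A = ΔV / (Sy × Δh) = 1.9 × 10^8 / (0.21 × 2.5) = 3.619 × 10^8 m²

A ≈ 3.62 × 10^8 m²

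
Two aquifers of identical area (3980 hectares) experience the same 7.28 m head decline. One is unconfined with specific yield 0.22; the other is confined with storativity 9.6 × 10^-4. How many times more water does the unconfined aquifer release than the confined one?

A = 3980 hectares = 3.98 × 10^7 m²
Unconfined: ΔV_u = Sy × A × Δh = 0.22 × 3.98 × 10^7 × 7.28 = 6.374 × 10^7 m³
Confined: ΔV_c = S × A × Δh = 9.6 × 10^-4 × 3.98 × 10^7 × 7.28 = 2.782 × 10^5 m³
Ratio = ΔV_u / ΔV_c = Sy / S = 0.22 / 9.6 × 10^-4 = 229.2

ΔV_u / ΔV_c ≈ 229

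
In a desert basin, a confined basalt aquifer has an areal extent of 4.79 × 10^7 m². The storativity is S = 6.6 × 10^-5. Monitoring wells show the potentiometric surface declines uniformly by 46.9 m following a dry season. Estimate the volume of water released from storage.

ΔV ≈ 1.48 × 10^5 m³

ΔV = S × A × Δh = 6.6 × 10^-5 × 4.79 × 10^7 m² × 46.9 m = 1.483 × 10^5 m³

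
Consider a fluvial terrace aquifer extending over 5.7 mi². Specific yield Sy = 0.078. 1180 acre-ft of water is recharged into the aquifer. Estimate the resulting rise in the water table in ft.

A = 5.7 mi² = 1.476 × 10^7 m²
ΔV = 1180 acre-ft = 1.456 × 10^6 m³
Δh = ΔV / (Sy × A) = 1.456 × 10^6 m³ / (0.078 × 1.476 × 10^7 m²) = 1.264 m
Δh = 1.264 m = 4.147 ft

Δh ≈ 4.15 ft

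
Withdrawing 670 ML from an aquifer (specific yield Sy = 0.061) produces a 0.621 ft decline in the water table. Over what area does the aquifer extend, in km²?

Δh = 0.621 ft = 0.1893 m
ΔV = 670 ML = 6.7 × 10^5 m³
A = ΔV / (Sy × Δh) = 6.7 × 10^5 / (0.061 × 0.1893) = 5.803 × 10^7 m²
A = 5.803 × 10^7 m² = 58.03 km²

A ≈ 58 km²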